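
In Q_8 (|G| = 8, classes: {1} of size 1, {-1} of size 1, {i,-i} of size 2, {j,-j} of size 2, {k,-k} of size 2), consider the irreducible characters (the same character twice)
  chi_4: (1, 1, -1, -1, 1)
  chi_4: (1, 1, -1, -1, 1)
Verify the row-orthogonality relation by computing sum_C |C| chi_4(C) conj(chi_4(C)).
Sum = 8 = |G| = 8; so <chi_4, chi_4> = 1 (norm-1 confirms irreducibility).

Justification: Compute term by term over conjugacy classes (|C| * chi_4(C) * conj(chi_4(C))):
  1*(1)*conj(1) + 1*(1)*conj(1) + 2*(-1)*conj(-1) + 2*(-1)*conj(-1) + 2*(1)*conj(1)
  = (1) + (1) + (2) + (2) + (2)
  = 8.
Dividing by |G| = 8 gives 8/8 = 1, matching the row-orthogonality relation <chi_4, chi_4> = [chi_4 = chi_4].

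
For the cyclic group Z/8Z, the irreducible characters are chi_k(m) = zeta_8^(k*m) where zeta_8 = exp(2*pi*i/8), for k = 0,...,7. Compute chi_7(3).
chi_7(3) = zeta_8^21 = exp(-3*I*pi/4)

Solution. chi_7(3) = zeta_8^(7*3) = zeta_8^21. Since zeta_8^8 = 1, this equals zeta_8^5 = exp(2*pi*i*5/8) = exp(-3*I*pi/4).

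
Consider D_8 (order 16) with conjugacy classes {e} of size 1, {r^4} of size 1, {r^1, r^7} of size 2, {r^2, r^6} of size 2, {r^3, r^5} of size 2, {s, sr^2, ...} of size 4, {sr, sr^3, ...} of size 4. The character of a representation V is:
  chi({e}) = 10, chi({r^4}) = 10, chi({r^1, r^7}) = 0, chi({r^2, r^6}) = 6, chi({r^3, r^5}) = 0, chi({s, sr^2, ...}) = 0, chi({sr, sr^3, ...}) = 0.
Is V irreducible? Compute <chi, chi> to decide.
Not irreducible (reducible): <chi, chi> = 17 > 1.

Why: <chi, chi> = (1/|G|) sum_C |C| * |chi(C)|^2 = (1/16)[1*|10|^2 + 1*|10|^2 + 2*|0|^2 + 2*|6|^2 + 2*|0|^2 + 4*|0|^2 + 4*|0|^2]
  = (1/16)[(100) + (100) + (0) + (72) + (0) + (0) + (0)] = 272/16 = 17.
A character is irreducible iff <chi, chi> = 1, so this representation is reducible.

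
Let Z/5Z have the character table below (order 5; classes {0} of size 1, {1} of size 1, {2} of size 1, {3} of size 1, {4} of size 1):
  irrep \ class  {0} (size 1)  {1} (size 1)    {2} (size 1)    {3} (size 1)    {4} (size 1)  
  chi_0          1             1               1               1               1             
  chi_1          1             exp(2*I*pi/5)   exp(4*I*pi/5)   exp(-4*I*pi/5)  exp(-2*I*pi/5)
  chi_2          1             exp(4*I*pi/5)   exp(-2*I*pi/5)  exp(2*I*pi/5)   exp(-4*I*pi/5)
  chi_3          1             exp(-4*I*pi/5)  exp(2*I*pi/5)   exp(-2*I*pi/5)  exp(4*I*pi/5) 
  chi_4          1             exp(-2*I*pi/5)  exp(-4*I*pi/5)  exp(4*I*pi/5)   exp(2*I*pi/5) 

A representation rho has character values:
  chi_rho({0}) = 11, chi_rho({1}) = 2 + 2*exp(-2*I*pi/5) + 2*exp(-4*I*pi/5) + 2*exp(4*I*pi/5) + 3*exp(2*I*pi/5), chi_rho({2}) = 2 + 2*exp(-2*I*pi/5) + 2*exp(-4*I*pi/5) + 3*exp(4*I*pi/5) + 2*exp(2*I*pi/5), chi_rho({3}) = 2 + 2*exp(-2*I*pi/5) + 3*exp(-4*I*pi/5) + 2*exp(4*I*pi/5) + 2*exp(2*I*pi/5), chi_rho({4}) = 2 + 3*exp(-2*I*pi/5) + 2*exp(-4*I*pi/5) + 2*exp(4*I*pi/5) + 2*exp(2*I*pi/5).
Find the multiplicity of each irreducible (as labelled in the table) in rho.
Multiplicities: chi_0: 2, chi_1: 3, chi_2: 2, chi_3: 2, chi_4: 2.

Justification: Use <chi_rho, chi> = (1/|G|) sum_C |C| * chi_rho(C) * conj(chi(C)) with |G| = 5 for each irreducible chi in the table:
  <chi_rho, chi_0> = (1/5)[1*(11)*conj(1) + 1*(2 + 2*exp(-2*I*pi/5) + 2*exp(-4*I*pi/5) + 2*exp(4*I*pi/5) + 3*exp(2*I*pi/5))*conj(1) + 1*(2 + 2*exp(-2*I*pi/5) + 2*exp(-4*I*pi/5) + 3*exp(4*I*pi/5) + 2*exp(2*I*pi/5))*conj(1) + 1*(2 + 2*exp(-2*I*pi/5) + 3*exp(-4*I*pi/5) + 2*exp(4*I*pi/5) + 2*exp(2*I*pi/5))*conj(1) + 1*(2 + 3*exp(-2*I*pi/5) + 2*exp(-4*I*pi/5) + 2*exp(4*I*pi/5) + 2*exp(2*I*pi/5))*conj(1)]
      = (1/5)[(11) + (2 + 2*exp(-2*I*pi/5) + 2*exp(-4*I*pi/5) + 2*exp(4*I*pi/5) + 3*exp(2*I*pi/5)) + (2 + 2*exp(-2*I*pi/5) + 2*exp(-4*I*pi/5) + 3*exp(4*I*pi/5) + 2*exp(2*I*pi/5)) + (2 + 2*exp(-2*I*pi/5) + 3*exp(-4*I*pi/5) + 2*exp(4*I*pi/5) + 2*exp(2*I*pi/5)) + (2 + 3*exp(-2*I*pi/5) + 2*exp(-4*I*pi/5) + 2*exp(4*I*pi/5) + 2*exp(2*I*pi/5))] = 10/5 = 2
  <chi_rho, chi_1> = (1/5)[1*(11)*conj(1) + 1*(2 + 2*exp(-2*I*pi/5) + 2*exp(-4*I*pi/5) + 2*exp(4*I*pi/5) + 3*exp(2*I*pi/5))*conj(exp(2*I*pi/5)) + 1*(2 + 2*exp(-2*I*pi/5) + 2*exp(-4*I*pi/5) + 3*exp(4*I*pi/5) + 2*exp(2*I*pi/5))*conj(exp(4*I*pi/5)) + 1*(2 + 2*exp(-2*I*pi/5) + 3*exp(-4*I*pi/5) + 2*exp(4*I*pi/5) + 2*exp(2*I*pi/5))*conj(exp(-4*I*pi/5)) + 1*(2 + 3*exp(-2*I*pi/5) + 2*exp(-4*I*pi/5) + 2*exp(4*I*pi/5) + 2*exp(2*I*pi/5))*conj(exp(-2*I*pi/5))]
      = (1/5)[(11) + (1) + (1) + (1) + (1)] = 15/5 = 3
  <chi_rho, chi_2> = (1/5)[1*(11)*conj(1) + 1*(2 + 2*exp(-2*I*pi/5) + 2*exp(-4*I*pi/5) + 2*exp(4*I*pi/5) + 3*exp(2*I*pi/5))*conj(exp(4*I*pi/5)) + 1*(2 + 2*exp(-2*I*pi/5) + 2*exp(-4*I*pi/5) + 3*exp(4*I*pi/5) + 2*exp(2*I*pi/5))*conj(exp(-2*I*pi/5)) + 1*(2 + 2*exp(-2*I*pi/5) + 3*exp(-4*I*pi/5) + 2*exp(4*I*pi/5) + 2*exp(2*I*pi/5))*conj(exp(2*I*pi/5)) + 1*(2 + 3*exp(-2*I*pi/5) + 2*exp(-4*I*pi/5) + 2*exp(4*I*pi/5) + 2*exp(2*I*pi/5))*conj(exp(-4*I*pi/5))]
      = (1/5)[(11) + (2 + 3*exp(-2*I*pi/5) + 2*exp(-4*I*pi/5) + 2*exp(4*I*pi/5) + 2*exp(2*I*pi/5)) + (2 + 2*exp(-2*I*pi/5) + 3*exp(-4*I*pi/5) + 2*exp(4*I*pi/5) + 2*exp(2*I*pi/5)) + (2 + 2*exp(-2*I*pi/5) + 2*exp(-4*I*pi/5) + 3*exp(4*I*pi/5) + 2*exp(2*I*pi/5)) + (2 + 2*exp(-2*I*pi/5) + 2*exp(-4*I*pi/5) + 2*exp(4*I*pi/5) + 3*exp(2*I*pi/5))] = 10/5 = 2
  <chi_rho, chi_3> = (1/5)[1*(11)*conj(1) + 1*(2 + 2*exp(-2*I*pi/5) + 2*exp(-4*I*pi/5) + 2*exp(4*I*pi/5) + 3*exp(2*I*pi/5))*conj(exp(-4*I*pi/5)) + 1*(2 + 2*exp(-2*I*pi/5) + 2*exp(-4*I*pi/5) + 3*exp(4*I*pi/5) + 2*exp(2*I*pi/5))*conj(exp(2*I*pi/5)) + 1*(2 + 2*exp(-2*I*pi/5) + 3*exp(-4*I*pi/5) + 2*exp(4*I*pi/5) + 2*exp(2*I*pi/5))*conj(exp(-2*I*pi/5)) + 1*(2 + 3*exp(-2*I*pi/5) + 2*exp(-4*I*pi/5) + 2*exp(4*I*pi/5) + 2*exp(2*I*pi/5))*conj(exp(4*I*pi/5))]
      = (1/5)[(11) + (2 + 2*exp(-2*I*pi/5) + 3*exp(-4*I*pi/5) + 2*exp(4*I*pi/5) + 2*exp(2*I*pi/5)) + (2 + 2*exp(-2*I*pi/5) + 2*exp(-4*I*pi/5) + 2*exp(4*I*pi/5) + 3*exp(2*I*pi/5)) + (2 + 3*exp(-2*I*pi/5) + 2*exp(-4*I*pi/5) + 2*exp(4*I*pi/5) + 2*exp(2*I*pi/5)) + (2 + 2*exp(-2*I*pi/5) + 2*exp(-4*I*pi/5) + 3*exp(4*I*pi/5) + 2*exp(2*I*pi/5))] = 10/5 = 2
  <chi_rho, chi_4> = (1/5)[1*(11)*conj(1) + 1*(2 + 2*exp(-2*I*pi/5) + 2*exp(-4*I*pi/5) + 2*exp(4*I*pi/5) + 3*exp(2*I*pi/5))*conj(exp(-2*I*pi/5)) + 1*(2 + 2*exp(-2*I*pi/5) + 2*exp(-4*I*pi/5) + 3*exp(4*I*pi/5) + 2*exp(2*I*pi/5))*conj(exp(-4*I*pi/5)) + 1*(2 + 2*exp(-2*I*pi/5) + 3*exp(-4*I*pi/5) + 2*exp(4*I*pi/5) + 2*exp(2*I*pi/5))*conj(exp(4*I*pi/5)) + 1*(2 + 3*exp(-2*I*pi/5) + 2*exp(-4*I*pi/5) + 2*exp(4*I*pi/5) + 2*exp(2*I*pi/5))*conj(exp(2*I*pi/5))]
      = (1/5)[(11) + (2 + 2*exp(-2*I*pi/5) + 2*exp(-4*I*pi/5) + 3*exp(4*I*pi/5) + 2*exp(2*I*pi/5)) + (2 + 3*exp(-2*I*pi/5) + 2*exp(-4*I*pi/5) + 2*exp(4*I*pi/5) + 2*exp(2*I*pi/5)) + (2 + 2*exp(-2*I*pi/5) + 2*exp(-4*I*pi/5) + 2*exp(4*I*pi/5) + 3*exp(2*I*pi/5)) + (2 + 2*exp(-2*I*pi/5) + 3*exp(-4*I*pi/5) + 2*exp(4*I*pi/5) + 2*exp(2*I*pi/5))] = 10/5 = 2
(Exp terms are combined using exp(i*s)*conj(exp(i*t)) = exp(i*(s-t)), and sums of them are collapsed using the identity that for every m > 1 the m distinct m-th roots of unity sum to 0, e.g. 1 + exp(2*I*pi/3) + exp(-2*I*pi/3) = 0.)
Dimension check: dim(rho) = sum (mult * dim) = 2*1 + 3*1 + 2*1 + 2*1 + 2*1 = 11 = chi_rho(e) = 11.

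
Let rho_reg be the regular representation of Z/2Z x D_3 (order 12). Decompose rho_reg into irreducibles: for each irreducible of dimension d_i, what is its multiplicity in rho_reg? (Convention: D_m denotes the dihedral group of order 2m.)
Each irreducible V_i of dimension d_i appears with multiplicity d_i, i.e. rho_reg = (direct sum over all irreducibles V_i) d_i V_i. The irreducible dimensions for Z/2Z x D_3 are 1, 1, 1, 1, 2, 2: 4 irreducibles of dimension 1, each with multiplicity 1; 2 irreducibles of dimension 2, each with multiplicity 2. Total dimension 4*1*1 + 2*2*2 = 12 = |G|.

Working: General theorem: in the regular representation of a finite group G, each irreducible appears with multiplicity equal to its dimension. Check: dim(rho_reg) = sum d_i^2 = 1 + 1 + 1 + 1 + 4 + 4 = 12 = |G|.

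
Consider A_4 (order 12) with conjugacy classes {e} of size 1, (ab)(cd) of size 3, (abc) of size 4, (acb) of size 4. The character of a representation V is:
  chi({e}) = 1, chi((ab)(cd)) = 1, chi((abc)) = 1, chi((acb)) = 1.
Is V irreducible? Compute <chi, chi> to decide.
Irreducible: <chi, chi> = 1.

Proof sketch: <chi, chi> = (1/|G|) sum_C |C| * |chi(C)|^2 = (1/12)[1*|1|^2 + 3*|1|^2 + 4*|1|^2 + 4*|1|^2]
  = (1/12)[(1) + (3) + (4) + (4)] = 12/12 = 1.
(Exp terms are combined using exp(i*s)*conj(exp(i*t)) = exp(i*(s-t)), and sums of them are collapsed using the identity that for every m > 1 the m distinct m-th roots of unity sum to 0, e.g. 1 + exp(2*I*pi/3) + exp(-2*I*pi/3) = 0.)
A character is irreducible iff <chi, chi> = 1, so this representation is irreducible.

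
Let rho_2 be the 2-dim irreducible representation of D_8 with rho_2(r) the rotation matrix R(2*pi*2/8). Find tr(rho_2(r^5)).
chi_{rho_2}(r^5) = 2*cos(2*pi*2*5/8) = 0

Argument: rho_2(r^5) is rotation by angle 2*pi*2*5/8, whose trace is 2*cos(2*pi*2*5/8) = 0.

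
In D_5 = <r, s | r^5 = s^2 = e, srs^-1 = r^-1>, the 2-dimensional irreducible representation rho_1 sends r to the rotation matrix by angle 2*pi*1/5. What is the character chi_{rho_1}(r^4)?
chi_{rho_1}(r^4) = 2*cos(2*pi*1*4/5) = -1/2 + sqrt(5)/2

Derivation: rho_1(r^4) is rotation by angle 2*pi*1*4/5, whose trace is 2*cos(2*pi*1*4/5) = -1/2 + sqrt(5)/2.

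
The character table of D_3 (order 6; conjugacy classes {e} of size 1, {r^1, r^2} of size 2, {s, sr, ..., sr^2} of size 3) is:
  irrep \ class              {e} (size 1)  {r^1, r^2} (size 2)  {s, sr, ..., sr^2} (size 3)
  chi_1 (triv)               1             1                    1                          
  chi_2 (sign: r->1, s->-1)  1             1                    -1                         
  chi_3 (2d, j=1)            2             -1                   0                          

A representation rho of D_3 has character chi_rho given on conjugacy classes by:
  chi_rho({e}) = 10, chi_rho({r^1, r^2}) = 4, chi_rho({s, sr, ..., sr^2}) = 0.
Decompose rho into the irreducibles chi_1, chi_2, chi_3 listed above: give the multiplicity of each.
Multiplicities: chi_1: 3, chi_2: 3, chi_3: 2.

Argument: Use <chi_rho, chi> = (1/|G|) sum_C |C| * chi_rho(C) * conj(chi(C)) with |G| = 6 for each irreducible chi in the table:
  <chi_rho, chi_1> = (1/6)[1*(10)*conj(1) + 2*(4)*conj(1) + 3*(0)*conj(1)]
      = (1/6)[(10) + (8) + (0)] = 18/6 = 3
  <chi_rho, chi_2> = (1/6)[1*(10)*conj(1) + 2*(4)*conj(1) + 3*(0)*conj(-1)]
      = (1/6)[(10) + (8) + (0)] = 18/6 = 3
  <chi_rho, chi_3> = (1/6)[1*(10)*conj(2) + 2*(4)*conj(-1) + 3*(0)*conj(0)]
      = (1/6)[(20) + (-8) + (0)] = 12/6 = 2
Dimension check: dim(rho) = sum (mult * dim) = 3*1 + 3*1 + 2*2 = 10 = chi_rho(e) = 10.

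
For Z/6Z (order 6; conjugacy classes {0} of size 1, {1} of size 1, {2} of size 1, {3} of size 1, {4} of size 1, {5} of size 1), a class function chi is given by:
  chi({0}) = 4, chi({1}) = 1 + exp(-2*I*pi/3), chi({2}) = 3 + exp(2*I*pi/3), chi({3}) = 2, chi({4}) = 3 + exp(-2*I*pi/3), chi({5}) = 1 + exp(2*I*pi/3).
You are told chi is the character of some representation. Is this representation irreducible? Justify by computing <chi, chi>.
Not irreducible (reducible): <chi, chi> = 6 > 1.

Solution. <chi, chi> = (1/|G|) sum_C |C| * |chi(C)|^2 = (1/6)[1*|4|^2 + 1*|1 + exp(-2*I*pi/3)|^2 + 1*|3 + exp(2*I*pi/3)|^2 + 1*|2|^2 + 1*|3 + exp(-2*I*pi/3)|^2 + 1*|1 + exp(2*I*pi/3)|^2]
  = (1/6)[(16) + (1) + (7) + (4) + (7) + (1)] = 36/6 = 6.
(Exp terms are combined using exp(i*s)*conj(exp(i*t)) = exp(i*(s-t)), and sums of them are collapsed using the identity that for every m > 1 the m distinct m-th roots of unity sum to 0, e.g. 1 + exp(2*I*pi/3) + exp(-2*I*pi/3) = 0.)
A character is irreducible iff <chi, chi> = 1, so this representation is reducible.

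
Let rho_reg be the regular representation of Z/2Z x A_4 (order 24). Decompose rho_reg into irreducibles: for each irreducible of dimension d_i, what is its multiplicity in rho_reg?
Each irreducible V_i of dimension d_i appears with multiplicity d_i, i.e. rho_reg = (direct sum over all irreducibles V_i) d_i V_i. The irreducible dimensions for Z/2Z x A_4 are 1, 1, 1, 1, 1, 1, 3, 3: 6 irreducibles of dimension 1, each with multiplicity 1; 2 irreducibles of dimension 3, each with multiplicity 3. Total dimension 6*1*1 + 2*3*3 = 24 = |G|.

Argument: General theorem: in the regular representation of a finite group G, each irreducible appears with multiplicity equal to its dimension. Check: dim(rho_reg) = sum d_i^2 = 1 + 1 + 1 + 1 + 1 + 1 + 9 + 9 = 24 = |G|.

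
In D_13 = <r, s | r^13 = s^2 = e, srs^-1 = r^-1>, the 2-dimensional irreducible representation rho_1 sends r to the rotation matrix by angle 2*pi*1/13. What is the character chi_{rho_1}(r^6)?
chi_{rho_1}(r^6) = 2*cos(2*pi*1*6/13) = -2*cos(pi/13)

rho_1(r^6) is rotation by angle 2*pi*1*6/13, whose trace is 2*cos(2*pi*1*6/13) = -2*cos(pi/13).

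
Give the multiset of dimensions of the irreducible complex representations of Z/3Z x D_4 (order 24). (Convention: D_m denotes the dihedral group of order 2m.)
Dimensions: 1, 1, 1, 1, 1, 1, 1, 1, 1, 1, 1, 1, 2, 2, 2

Why: There are 15 irreducibles (= number of conjugacy classes). Their dimensions d_i satisfy sum d_i^2 = |G| = 24: 1 + 1 + 1 + 1 + 1 + 1 + 1 + 1 + 1 + 1 + 1 + 1 + 4 + 4 + 4 = 24. (For the product with Z/3Z: each of the 3 1-dim characters of Z/3Z tensors with each irrep of D_4, giving 3 copies of each D_4-dimension.)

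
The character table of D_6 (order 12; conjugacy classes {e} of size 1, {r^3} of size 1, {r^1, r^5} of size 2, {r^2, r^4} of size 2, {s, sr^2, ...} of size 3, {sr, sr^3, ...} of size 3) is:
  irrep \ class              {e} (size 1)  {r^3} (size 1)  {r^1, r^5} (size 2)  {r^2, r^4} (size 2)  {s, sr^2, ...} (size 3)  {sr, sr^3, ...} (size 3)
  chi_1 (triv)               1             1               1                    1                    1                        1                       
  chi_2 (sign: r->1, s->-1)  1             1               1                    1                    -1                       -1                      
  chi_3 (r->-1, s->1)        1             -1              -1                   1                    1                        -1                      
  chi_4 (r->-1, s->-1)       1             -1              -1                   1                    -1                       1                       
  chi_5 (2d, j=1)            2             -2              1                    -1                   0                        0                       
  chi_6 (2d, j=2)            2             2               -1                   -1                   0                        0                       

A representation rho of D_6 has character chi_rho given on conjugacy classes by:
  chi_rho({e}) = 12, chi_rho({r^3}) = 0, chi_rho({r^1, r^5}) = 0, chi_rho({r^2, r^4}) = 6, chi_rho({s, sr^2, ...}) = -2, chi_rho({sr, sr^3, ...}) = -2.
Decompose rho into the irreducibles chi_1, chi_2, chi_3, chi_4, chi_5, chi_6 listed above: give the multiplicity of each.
Multiplicities: chi_1: 1, chi_2: 3, chi_3: 2, chi_4: 2, chi_5: 1, chi_6: 1.

Explanation: Use <chi_rho, chi> = (1/|G|) sum_C |C| * chi_rho(C) * conj(chi(C)) with |G| = 12 for each irreducible chi in the table:
  <chi_rho, chi_1> = (1/12)[1*(12)*conj(1) + 1*(0)*conj(1) + 2*(0)*conj(1) + 2*(6)*conj(1) + 3*(-2)*conj(1) + 3*(-2)*conj(1)]
      = (1/12)[(12) + (0) + (0) + (12) + (-6) + (-6)] = 12/12 = 1
  <chi_rho, chi_2> = (1/12)[1*(12)*conj(1) + 1*(0)*conj(1) + 2*(0)*conj(1) + 2*(6)*conj(1) + 3*(-2)*conj(-1) + 3*(-2)*conj(-1)]
      = (1/12)[(12) + (0) + (0) + (12) + (6) + (6)] = 36/12 = 3
  <chi_rho, chi_3> = (1/12)[1*(12)*conj(1) + 1*(0)*conj(-1) + 2*(0)*conj(-1) + 2*(6)*conj(1) + 3*(-2)*conj(1) + 3*(-2)*conj(-1)]
      = (1/12)[(12) + (0) + (0) + (12) + (-6) + (6)] = 24/12 = 2
  <chi_rho, chi_4> = (1/12)[1*(12)*conj(1) + 1*(0)*conj(-1) + 2*(0)*conj(-1) + 2*(6)*conj(1) + 3*(-2)*conj(-1) + 3*(-2)*conj(1)]
      = (1/12)[(12) + (0) + (0) + (12) + (6) + (-6)] = 24/12 = 2
  <chi_rho, chi_5> = (1/12)[1*(12)*conj(2) + 1*(0)*conj(-2) + 2*(0)*conj(1) + 2*(6)*conj(-1) + 3*(-2)*conj(0) + 3*(-2)*conj(0)]
      = (1/12)[(24) + (0) + (0) + (-12) + (0) + (0)] = 12/12 = 1
  <chi_rho, chi_6> = (1/12)[1*(12)*conj(2) + 1*(0)*conj(2) + 2*(0)*conj(-1) + 2*(6)*conj(-1) + 3*(-2)*conj(0) + 3*(-2)*conj(0)]
      = (1/12)[(24) + (0) + (0) + (-12) + (0) + (0)] = 12/12 = 1
Dimension check: dim(rho) = sum (mult * dim) = 1*1 + 3*1 + 2*1 + 2*1 + 1*2 + 1*2 = 12 = chi_rho(e) = 12.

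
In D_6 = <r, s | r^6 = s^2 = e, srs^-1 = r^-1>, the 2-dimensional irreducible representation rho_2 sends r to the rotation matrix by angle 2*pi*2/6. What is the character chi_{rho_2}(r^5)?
chi_{rho_2}(r^5) = 2*cos(2*pi*2*5/6) = -1

Explanation: rho_2(r^5) is rotation by angle 2*pi*2*5/6, whose trace is 2*cos(2*pi*2*5/6) = -1.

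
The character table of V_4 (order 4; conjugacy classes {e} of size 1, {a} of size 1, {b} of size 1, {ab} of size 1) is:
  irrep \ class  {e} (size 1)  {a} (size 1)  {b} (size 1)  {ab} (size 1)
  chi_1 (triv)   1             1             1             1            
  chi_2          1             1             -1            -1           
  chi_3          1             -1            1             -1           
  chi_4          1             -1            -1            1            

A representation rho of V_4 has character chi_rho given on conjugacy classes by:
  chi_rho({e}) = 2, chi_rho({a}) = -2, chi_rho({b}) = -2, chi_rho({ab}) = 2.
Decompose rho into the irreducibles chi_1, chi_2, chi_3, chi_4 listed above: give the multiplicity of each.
Multiplicities: chi_1: 0, chi_2: 0, chi_3: 0, chi_4: 2.

Details: Use <chi_rho, chi> = (1/|G|) sum_C |C| * chi_rho(C) * conj(chi(C)) with |G| = 4 for each irreducible chi in the table:
  <chi_rho, chi_1> = (1/4)[1*(2)*conj(1) + 1*(-2)*conj(1) + 1*(-2)*conj(1) + 1*(2)*conj(1)]
      = (1/4)[(2) + (-2) + (-2) + (2)] = 0/4 = 0
  <chi_rho, chi_2> = (1/4)[1*(2)*conj(1) + 1*(-2)*conj(1) + 1*(-2)*conj(-1) + 1*(2)*conj(-1)]
      = (1/4)[(2) + (-2) + (2) + (-2)] = 0/4 = 0
  <chi_rho, chi_3> = (1/4)[1*(2)*conj(1) + 1*(-2)*conj(-1) + 1*(-2)*conj(1) + 1*(2)*conj(-1)]
      = (1/4)[(2) + (2) + (-2) + (-2)] = 0/4 = 0
  <chi_rho, chi_4> = (1/4)[1*(2)*conj(1) + 1*(-2)*conj(-1) + 1*(-2)*conj(-1) + 1*(2)*conj(1)]
      = (1/4)[(2) + (2) + (2) + (2)] = 8/4 = 2
Dimension check: dim(rho) = sum (mult * dim) = 0*1 + 0*1 + 0*1 + 2*1 = 2 = chi_rho(e) = 2.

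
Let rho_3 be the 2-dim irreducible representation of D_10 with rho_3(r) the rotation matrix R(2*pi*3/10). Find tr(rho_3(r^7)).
chi_{rho_3}(r^7) = 2*cos(2*pi*3*7/10) = 1/2 + sqrt(5)/2

Solution. rho_3(r^7) is rotation by angle 2*pi*3*7/10, whose trace is 2*cos(2*pi*3*7/10) = 1/2 + sqrt(5)/2.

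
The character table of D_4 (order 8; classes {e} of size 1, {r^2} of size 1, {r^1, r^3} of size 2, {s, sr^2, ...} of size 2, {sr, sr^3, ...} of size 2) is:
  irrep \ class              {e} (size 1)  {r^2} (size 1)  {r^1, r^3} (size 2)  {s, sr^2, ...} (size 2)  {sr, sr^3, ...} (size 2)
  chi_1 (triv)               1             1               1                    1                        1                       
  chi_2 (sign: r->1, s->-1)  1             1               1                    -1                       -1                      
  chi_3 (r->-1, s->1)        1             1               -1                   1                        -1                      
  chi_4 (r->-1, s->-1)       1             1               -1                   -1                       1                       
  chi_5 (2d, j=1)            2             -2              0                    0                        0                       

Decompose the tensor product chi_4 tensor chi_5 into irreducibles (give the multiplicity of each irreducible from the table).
chi_4 tensor chi_5 = chi_5 (all other irreducibles have multiplicity 0).

Derivation: The character of a tensor product is the pointwise product (chi_4 * chi_5)(C) = chi_4(C) * chi_5(C):
  {e}: (1)*(2), {r^2}: (1)*(-2), {r^1, r^3}: (-1)*(0), {s, sr^2, ...}: (-1)*(0), {sr, sr^3, ...}: (1)*(0)
so (chi_4 * chi_5) takes values
  {e} -> 2, {r^2} -> -2, {r^1, r^3} -> 0, {s, sr^2, ...} -> 0, {sr, sr^3, ...} -> 0.
Now take the inner product of this character with each irreducible chi from the table, <chi_4*chi_5, chi> = (1/8) sum_C |C| (chi_4*chi_5)(C) conj(chi(C)):
  <chi_4*chi_5, chi_1> = (1/8)[1*(2)*conj(1) + 1*(-2)*conj(1) + 2*(0)*conj(1) + 2*(0)*conj(1) + 2*(0)*conj(1)]
      = (1/8)[(2) + (-2) + (0) + (0) + (0)] = 0/8 = 0
  <chi_4*chi_5, chi_2> = (1/8)[1*(2)*conj(1) + 1*(-2)*conj(1) + 2*(0)*conj(1) + 2*(0)*conj(-1) + 2*(0)*conj(-1)]
      = (1/8)[(2) + (-2) + (0) + (0) + (0)] = 0/8 = 0
  <chi_4*chi_5, chi_3> = (1/8)[1*(2)*conj(1) + 1*(-2)*conj(1) + 2*(0)*conj(-1) + 2*(0)*conj(1) + 2*(0)*conj(-1)]
      = (1/8)[(2) + (-2) + (0) + (0) + (0)] = 0/8 = 0
  <chi_4*chi_5, chi_4> = (1/8)[1*(2)*conj(1) + 1*(-2)*conj(1) + 2*(0)*conj(-1) + 2*(0)*conj(-1) + 2*(0)*conj(1)]
      = (1/8)[(2) + (-2) + (0) + (0) + (0)] = 0/8 = 0
  <chi_4*chi_5, chi_5> = (1/8)[1*(2)*conj(2) + 1*(-2)*conj(-2) + 2*(0)*conj(0) + 2*(0)*conj(0) + 2*(0)*conj(0)]
      = (1/8)[(4) + (4) + (0) + (0) + (0)] = 8/8 = 1
Hence the multiplicities are chi_5: 1. Dimension check: dim(chi_4)*dim(chi_5) = 1*2 = 2 and sum (mult * dim) = 1*2 = 2.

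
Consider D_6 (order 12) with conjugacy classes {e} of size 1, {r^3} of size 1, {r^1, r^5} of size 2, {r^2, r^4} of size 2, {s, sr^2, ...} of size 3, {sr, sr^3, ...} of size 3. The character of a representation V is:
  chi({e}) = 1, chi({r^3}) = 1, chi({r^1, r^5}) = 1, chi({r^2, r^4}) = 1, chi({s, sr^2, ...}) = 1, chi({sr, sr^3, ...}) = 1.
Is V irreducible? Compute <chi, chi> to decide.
Irreducible: <chi, chi> = 1.

Proof sketch: <chi, chi> = (1/|G|) sum_C |C| * |chi(C)|^2 = (1/12)[1*|1|^2 + 1*|1|^2 + 2*|1|^2 + 2*|1|^2 + 3*|1|^2 + 3*|1|^2]
  = (1/12)[(1) + (1) + (2) + (2) + (3) + (3)] = 12/12 = 1.
A character is irreducible iff <chi, chi> = 1, so this representation is irreducible.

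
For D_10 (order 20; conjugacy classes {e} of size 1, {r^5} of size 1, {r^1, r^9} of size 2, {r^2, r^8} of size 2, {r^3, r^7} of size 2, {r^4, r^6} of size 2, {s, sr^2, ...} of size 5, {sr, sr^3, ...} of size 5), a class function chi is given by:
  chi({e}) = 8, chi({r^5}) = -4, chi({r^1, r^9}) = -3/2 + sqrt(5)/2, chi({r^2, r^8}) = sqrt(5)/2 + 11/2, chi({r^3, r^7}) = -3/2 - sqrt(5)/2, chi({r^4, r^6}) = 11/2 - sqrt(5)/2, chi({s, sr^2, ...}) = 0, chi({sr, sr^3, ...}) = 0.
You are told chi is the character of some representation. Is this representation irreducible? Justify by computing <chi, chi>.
Not irreducible (reducible): <chi, chi> = 11 > 1.

Solution. <chi, chi> = (1/|G|) sum_C |C| * |chi(C)|^2 = (1/20)[1*|8|^2 + 1*|-4|^2 + 2*|-3/2 + sqrt(5)/2|^2 + 2*|sqrt(5)/2 + 11/2|^2 + 2*|-3/2 - sqrt(5)/2|^2 + 2*|11/2 - sqrt(5)/2|^2 + 5*|0|^2 + 5*|0|^2]
  = (1/20)[(64) + (16) + (7 - 3*sqrt(5)) + (11*sqrt(5) + 63) + (3*sqrt(5) + 7) + (63 - 11*sqrt(5)) + (0) + (0)] = 220/20 = 11.
A character is irreducible iff <chi, chi> = 1, so this representation is reducible.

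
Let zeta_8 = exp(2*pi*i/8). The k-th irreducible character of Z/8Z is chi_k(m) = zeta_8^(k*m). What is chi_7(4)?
chi_7(4) = zeta_8^28 = -1

Reasoning: chi_7(4) = zeta_8^(7*4) = zeta_8^28. Since zeta_8^8 = 1, this equals zeta_8^4 = exp(2*pi*i*4/8) = -1.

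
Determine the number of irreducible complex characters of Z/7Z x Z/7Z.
49

Justification: The number of irreducible complex representations of a finite group equals its number of conjugacy classes. Z/7Z x Z/7Z is abelian of order 49, so every element is its own conjugacy class: 49 classes, so Z/7Z x Z/7Z (order 49) has exactly 49 irreducible complex representations.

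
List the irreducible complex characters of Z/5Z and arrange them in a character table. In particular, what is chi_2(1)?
Character table of Z/5Z (irreps indexed chi_0,...,chi_4 with chi_k(m) = zeta_5^(k*m), zeta_5 = exp(2*pi*i/5)):
  irrep \ class  {0} (size 1)  {1} (size 1)    {2} (size 1)    {3} (size 1)    {4} (size 1)  
  chi_0          1             1               1               1               1             
  chi_1          1             exp(2*I*pi/5)   exp(4*I*pi/5)   exp(-4*I*pi/5)  exp(-2*I*pi/5)
  chi_2          1             exp(4*I*pi/5)   exp(-2*I*pi/5)  exp(2*I*pi/5)   exp(-4*I*pi/5)
  chi_3          1             exp(-4*I*pi/5)  exp(2*I*pi/5)   exp(-2*I*pi/5)  exp(4*I*pi/5) 
  chi_4          1             exp(-2*I*pi/5)  exp(-4*I*pi/5)  exp(4*I*pi/5)   exp(2*I*pi/5) 

Spot check: chi_2(1) = zeta_5^(2*1) = zeta_5^2 = exp(4*I*pi/5).

Explanation: Z/5Z is abelian, so all 5 irreducible complex representations are 1-dimensional. They are given by chi_k(m) = zeta_5^(k*m) for k = 0,...,4. Row orthogonality: sum_m chi_k(m) conj(chi_l(m)) = 5 * [k = l].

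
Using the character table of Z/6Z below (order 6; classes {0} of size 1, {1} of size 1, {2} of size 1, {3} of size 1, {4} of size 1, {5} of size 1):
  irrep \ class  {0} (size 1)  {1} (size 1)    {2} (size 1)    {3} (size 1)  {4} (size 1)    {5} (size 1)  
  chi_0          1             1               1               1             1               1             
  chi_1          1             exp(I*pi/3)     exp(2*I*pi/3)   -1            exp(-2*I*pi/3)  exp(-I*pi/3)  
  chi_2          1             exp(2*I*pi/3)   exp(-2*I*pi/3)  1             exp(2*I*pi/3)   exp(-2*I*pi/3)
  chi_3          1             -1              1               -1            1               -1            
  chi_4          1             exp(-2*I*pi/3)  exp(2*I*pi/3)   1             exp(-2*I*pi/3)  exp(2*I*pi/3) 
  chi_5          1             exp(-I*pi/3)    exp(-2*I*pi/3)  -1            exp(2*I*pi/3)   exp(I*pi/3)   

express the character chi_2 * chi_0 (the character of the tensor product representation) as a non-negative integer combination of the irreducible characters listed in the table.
chi_2 tensor chi_0 = chi_2 (all other irreducibles have multiplicity 0).

Justification: The character of a tensor product is the pointwise product (chi_2 * chi_0)(C) = chi_2(C) * chi_0(C):
  {0}: (1)*(1), {1}: (exp(2*I*pi/3))*(1), {2}: (exp(-2*I*pi/3))*(1), {3}: (1)*(1), {4}: (exp(2*I*pi/3))*(1), {5}: (exp(-2*I*pi/3))*(1)
so (chi_2 * chi_0) takes values
  {0} -> 1, {1} -> exp(2*I*pi/3), {2} -> exp(-2*I*pi/3), {3} -> 1, {4} -> exp(2*I*pi/3), {5} -> exp(-2*I*pi/3).
Now take the inner product of this character with each irreducible chi from the table, <chi_2*chi_0, chi> = (1/6) sum_C |C| (chi_2*chi_0)(C) conj(chi(C)):
  <chi_2*chi_0, chi_0> = (1/6)[1*(1)*conj(1) + 1*(exp(2*I*pi/3))*conj(1) + 1*(exp(-2*I*pi/3))*conj(1) + 1*(1)*conj(1) + 1*(exp(2*I*pi/3))*conj(1) + 1*(exp(-2*I*pi/3))*conj(1)]
      = (1/6)[(1) + (exp(2*I*pi/3)) + (exp(-2*I*pi/3)) + (1) + (exp(2*I*pi/3)) + (exp(-2*I*pi/3))] = 0/6 = 0
  <chi_2*chi_0, chi_1> = (1/6)[1*(1)*conj(1) + 1*(exp(2*I*pi/3))*conj(exp(I*pi/3)) + 1*(exp(-2*I*pi/3))*conj(exp(2*I*pi/3)) + 1*(1)*conj(-1) + 1*(exp(2*I*pi/3))*conj(exp(-2*I*pi/3)) + 1*(exp(-2*I*pi/3))*conj(exp(-I*pi/3))]
      = (1/6)[(1) + (exp(I*pi/3)) + (exp(2*I*pi/3)) + (-1) + (exp(-2*I*pi/3)) + (exp(-I*pi/3))] = 0/6 = 0
  <chi_2*chi_0, chi_2> = (1/6)[1*(1)*conj(1) + 1*(exp(2*I*pi/3))*conj(exp(2*I*pi/3)) + 1*(exp(-2*I*pi/3))*conj(exp(-2*I*pi/3)) + 1*(1)*conj(1) + 1*(exp(2*I*pi/3))*conj(exp(2*I*pi/3)) + 1*(exp(-2*I*pi/3))*conj(exp(-2*I*pi/3))]
      = (1/6)[(1) + (1) + (1) + (1) + (1) + (1)] = 6/6 = 1
  <chi_2*chi_0, chi_3> = (1/6)[1*(1)*conj(1) + 1*(exp(2*I*pi/3))*conj(-1) + 1*(exp(-2*I*pi/3))*conj(1) + 1*(1)*conj(-1) + 1*(exp(2*I*pi/3))*conj(1) + 1*(exp(-2*I*pi/3))*conj(-1)]
      = (1/6)[(1) + (-exp(2*I*pi/3)) + (exp(-2*I*pi/3)) + (-1) + (exp(2*I*pi/3)) + (-exp(-2*I*pi/3))] = 0/6 = 0
  <chi_2*chi_0, chi_4> = (1/6)[1*(1)*conj(1) + 1*(exp(2*I*pi/3))*conj(exp(-2*I*pi/3)) + 1*(exp(-2*I*pi/3))*conj(exp(2*I*pi/3)) + 1*(1)*conj(1) + 1*(exp(2*I*pi/3))*conj(exp(-2*I*pi/3)) + 1*(exp(-2*I*pi/3))*conj(exp(2*I*pi/3))]
      = (1/6)[(1) + (exp(-2*I*pi/3)) + (exp(2*I*pi/3)) + (1) + (exp(-2*I*pi/3)) + (exp(2*I*pi/3))] = 0/6 = 0
  <chi_2*chi_0, chi_5> = (1/6)[1*(1)*conj(1) + 1*(exp(2*I*pi/3))*conj(exp(-I*pi/3)) + 1*(exp(-2*I*pi/3))*conj(exp(-2*I*pi/3)) + 1*(1)*conj(-1) + 1*(exp(2*I*pi/3))*conj(exp(2*I*pi/3)) + 1*(exp(-2*I*pi/3))*conj(exp(I*pi/3))]
      = (1/6)[(1) + (-1) + (1) + (-1) + (1) + (-1)] = 0/6 = 0
(Exp terms are combined using exp(i*s)*conj(exp(i*t)) = exp(i*(s-t)), and sums of them are collapsed using the identity that for every m > 1 the m distinct m-th roots of unity sum to 0, e.g. 1 + exp(2*I*pi/3) + exp(-2*I*pi/3) = 0.)
Hence the multiplicities are chi_2: 1. Dimension check: dim(chi_2)*dim(chi_0) = 1*1 = 1 and sum (mult * dim) = 1*1 = 1.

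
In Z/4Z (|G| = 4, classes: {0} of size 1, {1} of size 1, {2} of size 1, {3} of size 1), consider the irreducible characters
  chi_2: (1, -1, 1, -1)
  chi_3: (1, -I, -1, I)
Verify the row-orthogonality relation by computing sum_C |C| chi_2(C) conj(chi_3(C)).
Sum = 0; so <chi_2, chi_3> = 0 (distinct irreducibles are orthogonal).

Explanation: Compute term by term over conjugacy classes (|C| * chi_2(C) * conj(chi_3(C))):
  1*(1)*conj(1) + 1*(-1)*conj(-I) + 1*(1)*conj(-1) + 1*(-1)*conj(I)
  = (1) + (-I) + (-1) + (I)
  = 0.
(Exp terms are combined using exp(i*s)*conj(exp(i*t)) = exp(i*(s-t)), and sums of them are collapsed using the identity that for every m > 1 the m distinct m-th roots of unity sum to 0, e.g. 1 + exp(2*I*pi/3) + exp(-2*I*pi/3) = 0.)
Dividing by |G| = 4 gives 0/4 = 0, matching the row-orthogonality relation <chi_2, chi_3> = [chi_2 = chi_3].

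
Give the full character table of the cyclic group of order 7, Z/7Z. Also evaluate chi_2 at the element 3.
Character table of Z/7Z (irreps indexed chi_0,...,chi_6 with chi_k(m) = zeta_7^(k*m), zeta_7 = exp(2*pi*i/7)):
  irrep \ class  {0} (size 1)  {1} (size 1)    {2} (size 1)    {3} (size 1)    {4} (size 1)    {5} (size 1)    {6} (size 1)  
  chi_0          1             1               1               1               1               1               1             
  chi_1          1             exp(2*I*pi/7)   exp(4*I*pi/7)   exp(6*I*pi/7)   exp(-6*I*pi/7)  exp(-4*I*pi/7)  exp(-2*I*pi/7)
  chi_2          1             exp(4*I*pi/7)   exp(-6*I*pi/7)  exp(-2*I*pi/7)  exp(2*I*pi/7)   exp(6*I*pi/7)   exp(-4*I*pi/7)
  chi_3          1             exp(6*I*pi/7)   exp(-2*I*pi/7)  exp(4*I*pi/7)   exp(-4*I*pi/7)  exp(2*I*pi/7)   exp(-6*I*pi/7)
  chi_4          1             exp(-6*I*pi/7)  exp(2*I*pi/7)   exp(-4*I*pi/7)  exp(4*I*pi/7)   exp(-2*I*pi/7)  exp(6*I*pi/7) 
  chi_5          1             exp(-4*I*pi/7)  exp(6*I*pi/7)   exp(2*I*pi/7)   exp(-2*I*pi/7)  exp(-6*I*pi/7)  exp(4*I*pi/7) 
  chi_6          1             exp(-2*I*pi/7)  exp(-4*I*pi/7)  exp(-6*I*pi/7)  exp(6*I*pi/7)   exp(4*I*pi/7)   exp(2*I*pi/7) 

Spot check: chi_2(3) = zeta_7^(2*3) = zeta_7^6 = exp(-2*I*pi/7).

Z/7Z is abelian, so all 7 irreducible complex representations are 1-dimensional. They are given by chi_k(m) = zeta_7^(k*m) for k = 0,...,6. Row orthogonality: sum_m chi_k(m) conj(chi_l(m)) = 7 * [k = l].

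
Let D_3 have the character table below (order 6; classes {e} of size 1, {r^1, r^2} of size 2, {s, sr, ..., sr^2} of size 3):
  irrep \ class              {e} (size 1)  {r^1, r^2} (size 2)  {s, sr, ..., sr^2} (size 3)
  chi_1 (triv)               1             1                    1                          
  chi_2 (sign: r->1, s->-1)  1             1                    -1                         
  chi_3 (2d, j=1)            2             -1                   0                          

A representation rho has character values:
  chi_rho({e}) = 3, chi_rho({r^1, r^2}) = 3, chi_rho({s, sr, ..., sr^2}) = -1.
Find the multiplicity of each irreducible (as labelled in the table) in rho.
Multiplicities: chi_1: 1, chi_2: 2, chi_3: 0.

Explanation: Use <chi_rho, chi> = (1/|G|) sum_C |C| * chi_rho(C) * conj(chi(C)) with |G| = 6 for each irreducible chi in the table:
  <chi_rho, chi_1> = (1/6)[1*(3)*conj(1) + 2*(3)*conj(1) + 3*(-1)*conj(1)]
      = (1/6)[(3) + (6) + (-3)] = 6/6 = 1
  <chi_rho, chi_2> = (1/6)[1*(3)*conj(1) + 2*(3)*conj(1) + 3*(-1)*conj(-1)]
      = (1/6)[(3) + (6) + (3)] = 12/6 = 2
  <chi_rho, chi_3> = (1/6)[1*(3)*conj(2) + 2*(3)*conj(-1) + 3*(-1)*conj(0)]
      = (1/6)[(6) + (-6) + (0)] = 0/6 = 0
Dimension check: dim(rho) = sum (mult * dim) = 1*1 + 2*1 + 0*2 = 3 = chi_rho(e) = 3.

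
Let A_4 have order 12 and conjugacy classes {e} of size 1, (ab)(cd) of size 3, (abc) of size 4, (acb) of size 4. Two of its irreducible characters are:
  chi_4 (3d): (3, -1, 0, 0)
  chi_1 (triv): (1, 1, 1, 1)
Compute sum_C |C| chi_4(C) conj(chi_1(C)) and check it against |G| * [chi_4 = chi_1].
Sum = 0; so <chi_4, chi_1> = 0 (distinct irreducibles are orthogonal).

Explanation: Compute term by term over conjugacy classes (|C| * chi_4(C) * conj(chi_1(C))):
  1*(3)*conj(1) + 3*(-1)*conj(1) + 4*(0)*conj(1) + 4*(0)*conj(1)
  = (3) + (-3) + (0) + (0)
  = 0.
(Exp terms are combined using exp(i*s)*conj(exp(i*t)) = exp(i*(s-t)), and sums of them are collapsed using the identity that for every m > 1 the m distinct m-th roots of unity sum to 0, e.g. 1 + exp(2*I*pi/3) + exp(-2*I*pi/3) = 0.)
Dividing by |G| = 12 gives 0/12 = 0, matching the row-orthogonality relation <chi_4, chi_1> = [chi_4 = chi_1].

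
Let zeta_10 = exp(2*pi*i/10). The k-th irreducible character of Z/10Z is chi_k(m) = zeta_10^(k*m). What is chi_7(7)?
chi_7(7) = zeta_10^49 = exp(-I*pi/5)

chi_7(7) = zeta_10^(7*7) = zeta_10^49. Since zeta_10^10 = 1, this equals zeta_10^9 = exp(2*pi*i*9/10) = exp(-I*pi/5).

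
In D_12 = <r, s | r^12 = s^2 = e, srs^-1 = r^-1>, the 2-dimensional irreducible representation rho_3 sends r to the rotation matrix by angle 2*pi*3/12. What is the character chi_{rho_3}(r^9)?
chi_{rho_3}(r^9) = 2*cos(2*pi*3*9/12) = 0

Details: rho_3(r^9) is rotation by angle 2*pi*3*9/12, whose trace is 2*cos(2*pi*3*9/12) = 0.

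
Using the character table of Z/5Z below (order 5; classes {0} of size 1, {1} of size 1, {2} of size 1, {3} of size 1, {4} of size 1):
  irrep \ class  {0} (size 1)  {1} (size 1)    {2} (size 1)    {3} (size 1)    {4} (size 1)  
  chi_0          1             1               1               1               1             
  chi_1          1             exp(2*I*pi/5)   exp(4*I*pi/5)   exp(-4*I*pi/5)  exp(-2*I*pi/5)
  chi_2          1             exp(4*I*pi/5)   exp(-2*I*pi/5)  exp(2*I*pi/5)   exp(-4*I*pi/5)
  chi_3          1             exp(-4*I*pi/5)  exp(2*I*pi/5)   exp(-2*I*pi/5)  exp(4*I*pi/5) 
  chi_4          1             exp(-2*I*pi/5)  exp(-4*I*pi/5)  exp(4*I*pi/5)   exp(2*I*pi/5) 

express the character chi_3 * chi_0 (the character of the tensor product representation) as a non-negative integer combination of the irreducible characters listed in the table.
chi_3 tensor chi_0 = chi_3 (all other irreducibles have multiplicity 0).

Proof sketch: The character of a tensor product is the pointwise product (chi_3 * chi_0)(C) = chi_3(C) * chi_0(C):
  {0}: (1)*(1), {1}: (exp(-4*I*pi/5))*(1), {2}: (exp(2*I*pi/5))*(1), {3}: (exp(-2*I*pi/5))*(1), {4}: (exp(4*I*pi/5))*(1)
so (chi_3 * chi_0) takes values
  {0} -> 1, {1} -> exp(-4*I*pi/5), {2} -> exp(2*I*pi/5), {3} -> exp(-2*I*pi/5), {4} -> exp(4*I*pi/5).
Now take the inner product of this character with each irreducible chi from the table, <chi_3*chi_0, chi> = (1/5) sum_C |C| (chi_3*chi_0)(C) conj(chi(C)):
  <chi_3*chi_0, chi_0> = (1/5)[1*(1)*conj(1) + 1*(exp(-4*I*pi/5))*conj(1) + 1*(exp(2*I*pi/5))*conj(1) + 1*(exp(-2*I*pi/5))*conj(1) + 1*(exp(4*I*pi/5))*conj(1)]
      = (1/5)[(1) + (exp(-4*I*pi/5)) + (exp(2*I*pi/5)) + (exp(-2*I*pi/5)) + (exp(4*I*pi/5))] = 0/5 = 0
  <chi_3*chi_0, chi_1> = (1/5)[1*(1)*conj(1) + 1*(exp(-4*I*pi/5))*conj(exp(2*I*pi/5)) + 1*(exp(2*I*pi/5))*conj(exp(4*I*pi/5)) + 1*(exp(-2*I*pi/5))*conj(exp(-4*I*pi/5)) + 1*(exp(4*I*pi/5))*conj(exp(-2*I*pi/5))]
      = (1/5)[(1) + (exp(4*I*pi/5)) + (exp(-2*I*pi/5)) + (exp(2*I*pi/5)) + (exp(-4*I*pi/5))] = 0/5 = 0
  <chi_3*chi_0, chi_2> = (1/5)[1*(1)*conj(1) + 1*(exp(-4*I*pi/5))*conj(exp(4*I*pi/5)) + 1*(exp(2*I*pi/5))*conj(exp(-2*I*pi/5)) + 1*(exp(-2*I*pi/5))*conj(exp(2*I*pi/5)) + 1*(exp(4*I*pi/5))*conj(exp(-4*I*pi/5))]
      = (1/5)[(1) + (exp(2*I*pi/5)) + (exp(4*I*pi/5)) + (exp(-4*I*pi/5)) + (exp(-2*I*pi/5))] = 0/5 = 0
  <chi_3*chi_0, chi_3> = (1/5)[1*(1)*conj(1) + 1*(exp(-4*I*pi/5))*conj(exp(-4*I*pi/5)) + 1*(exp(2*I*pi/5))*conj(exp(2*I*pi/5)) + 1*(exp(-2*I*pi/5))*conj(exp(-2*I*pi/5)) + 1*(exp(4*I*pi/5))*conj(exp(4*I*pi/5))]
      = (1/5)[(1) + (1) + (1) + (1) + (1)] = 5/5 = 1
  <chi_3*chi_0, chi_4> = (1/5)[1*(1)*conj(1) + 1*(exp(-4*I*pi/5))*conj(exp(-2*I*pi/5)) + 1*(exp(2*I*pi/5))*conj(exp(-4*I*pi/5)) + 1*(exp(-2*I*pi/5))*conj(exp(4*I*pi/5)) + 1*(exp(4*I*pi/5))*conj(exp(2*I*pi/5))]
      = (1/5)[(1) + (exp(-2*I*pi/5)) + (exp(-4*I*pi/5)) + (exp(4*I*pi/5)) + (exp(2*I*pi/5))] = 0/5 = 0
(Exp terms are combined using exp(i*s)*conj(exp(i*t)) = exp(i*(s-t)), and sums of them are collapsed using the identity that for every m > 1 the m distinct m-th roots of unity sum to 0, e.g. 1 + exp(2*I*pi/3) + exp(-2*I*pi/3) = 0.)
Hence the multiplicities are chi_3: 1. Dimension check: dim(chi_3)*dim(chi_0) = 1*1 = 1 and sum (mult * dim) = 1*1 = 1.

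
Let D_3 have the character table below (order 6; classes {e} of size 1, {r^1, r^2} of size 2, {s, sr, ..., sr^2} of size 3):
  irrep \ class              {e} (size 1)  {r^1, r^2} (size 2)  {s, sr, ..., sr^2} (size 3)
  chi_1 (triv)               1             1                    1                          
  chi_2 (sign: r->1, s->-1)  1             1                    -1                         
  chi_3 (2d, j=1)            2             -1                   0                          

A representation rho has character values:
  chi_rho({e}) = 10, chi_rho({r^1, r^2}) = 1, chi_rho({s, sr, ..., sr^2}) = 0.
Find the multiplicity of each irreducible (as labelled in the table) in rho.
Multiplicities: chi_1: 2, chi_2: 2, chi_3: 3.

Explanation: Use <chi_rho, chi> = (1/|G|) sum_C |C| * chi_rho(C) * conj(chi(C)) with |G| = 6 for each irreducible chi in the table:
  <chi_rho, chi_1> = (1/6)[1*(10)*conj(1) + 2*(1)*conj(1) + 3*(0)*conj(1)]
      = (1/6)[(10) + (2) + (0)] = 12/6 = 2
  <chi_rho, chi_2> = (1/6)[1*(10)*conj(1) + 2*(1)*conj(1) + 3*(0)*conj(-1)]
      = (1/6)[(10) + (2) + (0)] = 12/6 = 2
  <chi_rho, chi_3> = (1/6)[1*(10)*conj(2) + 2*(1)*conj(-1) + 3*(0)*conj(0)]
      = (1/6)[(20) + (-2) + (0)] = 18/6 = 3
Dimension check: dim(rho) = sum (mult * dim) = 2*1 + 2*1 + 3*2 = 10 = chi_rho(e) = 10.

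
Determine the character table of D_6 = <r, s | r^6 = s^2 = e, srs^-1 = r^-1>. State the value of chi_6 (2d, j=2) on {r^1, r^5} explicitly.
Conjugacy classes: {e} of size 1, {r^3} of size 1, {r^1, r^5} of size 2, {r^2, r^4} of size 2, {s, sr^2, ...} of size 3, {sr, sr^3, ...} of size 3.
Character table:
  irrep \ class              {e} (size 1)  {r^3} (size 1)  {r^1, r^5} (size 2)  {r^2, r^4} (size 2)  {s, sr^2, ...} (size 3)  {sr, sr^3, ...} (size 3)
  chi_1 (triv)               1             1               1                    1                    1                        1                       
  chi_2 (sign: r->1, s->-1)  1             1               1                    1                    -1                       -1                      
  chi_3 (r->-1, s->1)        1             -1              -1                   1                    1                        -1                      
  chi_4 (r->-1, s->-1)       1             -1              -1                   1                    -1                       1                       
  chi_5 (2d, j=1)            2             -2              1                    -1                   0                        0                       
  chi_6 (2d, j=2)            2             2               -1                   -1                   0                        0                       

Spot check: chi_6 (2d, j=2) on {r^1, r^5} = -1.

Proof sketch: D_6 has order 2*6 = 12 with 6 conjugacy classes, hence 6 irreducibles. Sum of squared dims 1 + 1 + 1 + 1 + 4 + 4 = 12 = |G|. Linear characters come from the abelianisation; the 2-dimensional irreps have character r^k -> 2*cos(2*pi*j*k/6), reflections -> 0.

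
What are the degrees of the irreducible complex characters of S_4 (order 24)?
Dimensions: 1, 1, 2, 3, 3

Reasoning: There are 5 irreducibles (= number of conjugacy classes). Their dimensions d_i satisfy sum d_i^2 = |G| = 24: 1 + 1 + 4 + 9 + 9 = 24.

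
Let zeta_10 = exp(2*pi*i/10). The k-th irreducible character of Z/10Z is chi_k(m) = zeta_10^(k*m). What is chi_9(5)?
chi_9(5) = zeta_10^45 = -1

Argument: chi_9(5) = zeta_10^(9*5) = zeta_10^45. Since zeta_10^10 = 1, this equals zeta_10^5 = exp(2*pi*i*5/10) = -1.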